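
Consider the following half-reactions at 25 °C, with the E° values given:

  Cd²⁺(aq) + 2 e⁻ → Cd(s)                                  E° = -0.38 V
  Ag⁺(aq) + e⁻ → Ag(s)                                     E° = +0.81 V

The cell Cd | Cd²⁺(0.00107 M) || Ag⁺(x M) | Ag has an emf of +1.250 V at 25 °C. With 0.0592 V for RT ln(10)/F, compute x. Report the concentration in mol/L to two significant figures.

Ag⁺/Ag is the cathode, Cd²⁺/Cd the anode: E°cell = +1.19 V, n = 2.
Overall reaction: 2 Ag⁺(aq) + Cd(s) → 2 Ag(s) + Cd²⁺(aq); Q = [Cd²⁺]^1/[Ag⁺]^2.
From E = E° − (0.0592/n) log Q: log Q = (E° − E)·n/0.0592 = (+1.19 − (+1.250))·2/0.0592 = -2.0270.
So 2·log[Ag⁺] = 1·log(0.00107) − log Q = -2.9706 − (-2.0270) = -0.9436; log[Ag⁺] = -0.9436 / 2 = -0.4718; [Ag⁺] = 10^(-0.4718) ≈ 0.34 M.

0.34 M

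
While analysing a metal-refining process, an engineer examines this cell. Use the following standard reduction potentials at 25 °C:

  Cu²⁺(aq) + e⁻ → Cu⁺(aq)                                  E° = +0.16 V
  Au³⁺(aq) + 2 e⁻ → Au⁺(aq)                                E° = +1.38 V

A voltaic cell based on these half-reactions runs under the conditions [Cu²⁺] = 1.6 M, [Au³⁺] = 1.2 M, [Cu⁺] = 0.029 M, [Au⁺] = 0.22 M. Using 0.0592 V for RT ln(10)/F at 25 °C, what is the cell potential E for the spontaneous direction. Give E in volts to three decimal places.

+1.139 V

Au³⁺/Au⁺ is the cathode (higher E°), Cu²⁺/Cu⁺ the anode: E°cell = +1.38 − (+0.16) = +1.22 V, n = 2.
Overall: Au³⁺(aq) + 2 Cu⁺(aq) → Au⁺(aq) + 2 Cu²⁺(aq)
Q = [Au⁺]·[Cu²⁺]^2 / ([Au³⁺]·[Cu⁺]^2); log Q = 2.747.
E = E° − (0.0592/n) log Q = +1.22 − (0.0592/2)(2.747) = +1.139 V.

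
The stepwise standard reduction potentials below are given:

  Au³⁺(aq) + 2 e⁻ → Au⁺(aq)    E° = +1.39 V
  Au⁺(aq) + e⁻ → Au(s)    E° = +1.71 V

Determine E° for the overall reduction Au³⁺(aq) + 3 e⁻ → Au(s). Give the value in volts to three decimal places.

+1.497 V

Adding the free-energy changes (−nFE°) of the two steps gives −n₃FE°₃ = −n₁FE°₁ − n₂FE°₂.
E°₃ = (2×+1.39 + 1×+1.71) / 3 = (+4.490) / 3 = +1.497 V.
E° values themselves are not directly additive — weighting by electron count is essential.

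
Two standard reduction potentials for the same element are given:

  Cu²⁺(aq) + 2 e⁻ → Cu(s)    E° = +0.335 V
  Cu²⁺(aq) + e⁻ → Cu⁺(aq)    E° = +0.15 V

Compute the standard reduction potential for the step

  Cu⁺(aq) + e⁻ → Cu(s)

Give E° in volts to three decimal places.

+0.520 V

Sequential free energies add, so n₃E°₃ = n₁E°₁ + n₂E°₂.
With n₃ = 2, and the known step contributing 1×(+0.15) V, the unknown satisfies 1·E° = 2×(+0.335) − 1×(+0.15) = +0.520.
E° = +0.520 / 1 = +0.520 V.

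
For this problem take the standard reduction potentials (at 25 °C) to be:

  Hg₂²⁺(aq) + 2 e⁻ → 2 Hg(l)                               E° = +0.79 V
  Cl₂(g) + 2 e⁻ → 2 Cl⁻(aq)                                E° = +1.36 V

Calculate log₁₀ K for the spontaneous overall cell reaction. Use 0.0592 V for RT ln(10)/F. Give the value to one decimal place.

Cathode: Cl₂/Cl⁻; anode: Hg₂²⁺/Hg. E°cell = +0.57 V, n = 2.
log K = nE°cell / 0.0592 = (2)(+0.57) / 0.0592 = 19.3.

19.3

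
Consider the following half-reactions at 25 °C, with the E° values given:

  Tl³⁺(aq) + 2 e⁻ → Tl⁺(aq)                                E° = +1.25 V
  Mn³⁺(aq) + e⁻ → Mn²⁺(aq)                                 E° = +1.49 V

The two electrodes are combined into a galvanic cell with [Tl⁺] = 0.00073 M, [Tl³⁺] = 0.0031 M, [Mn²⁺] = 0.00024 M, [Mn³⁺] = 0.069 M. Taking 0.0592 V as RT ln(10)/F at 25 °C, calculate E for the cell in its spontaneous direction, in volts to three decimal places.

+0.367 V

Mn³⁺/Mn²⁺ is the cathode (higher E°), Tl³⁺/Tl⁺ the anode: E°cell = +1.49 − (+1.25) = +0.24 V, n = 2.
Overall: 2 Mn³⁺(aq) + Tl⁺(aq) → 2 Mn²⁺(aq) + Tl³⁺(aq)
Q = [Mn²⁺]^2·[Tl³⁺] / ([Mn³⁺]^2·[Tl⁺]); log Q = -4.289.
E = E° − (0.0592/n) log Q = +0.24 − (0.0592/2)(-4.289) = +0.367 V.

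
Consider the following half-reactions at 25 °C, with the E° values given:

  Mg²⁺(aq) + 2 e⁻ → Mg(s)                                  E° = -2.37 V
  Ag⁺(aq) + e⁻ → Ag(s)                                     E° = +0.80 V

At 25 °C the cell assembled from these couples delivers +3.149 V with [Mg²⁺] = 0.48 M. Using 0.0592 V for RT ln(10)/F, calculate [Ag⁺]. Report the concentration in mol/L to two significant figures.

0.31 M

Ag⁺/Ag is the cathode, Mg²⁺/Mg the anode: E°cell = +3.17 V, n = 2.
Overall reaction: 2 Ag⁺(aq) + Mg(s) → 2 Ag(s) + Mg²⁺(aq); Q = [Mg²⁺]^1/[Ag⁺]^2.
From E = E° − (0.0592/n) log Q: log Q = (E° − E)·n/0.0592 = (+3.17 − (+3.149))·2/0.0592 = 0.7095.
So 2·log[Ag⁺] = 1·log(0.48) − log Q = -0.3188 − (0.7095) = -1.0283; log[Ag⁺] = -1.0283 / 2 = -0.5141; [Ag⁺] = 10^(-0.5141) ≈ 0.31 M.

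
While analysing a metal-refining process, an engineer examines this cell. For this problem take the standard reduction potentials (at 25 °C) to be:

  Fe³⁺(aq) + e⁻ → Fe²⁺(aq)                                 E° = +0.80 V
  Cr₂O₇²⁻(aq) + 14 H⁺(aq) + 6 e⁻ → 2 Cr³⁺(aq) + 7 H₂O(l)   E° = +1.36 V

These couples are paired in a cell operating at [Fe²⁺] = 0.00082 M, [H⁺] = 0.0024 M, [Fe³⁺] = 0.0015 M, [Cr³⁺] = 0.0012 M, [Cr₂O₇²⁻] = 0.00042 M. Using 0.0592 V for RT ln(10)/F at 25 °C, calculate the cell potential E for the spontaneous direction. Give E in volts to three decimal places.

+0.207 V

Cr₂O₇²⁻/Cr³⁺ is the cathode (higher E°), Fe³⁺/Fe²⁺ the anode: E°cell = +1.36 − (+0.80) = +0.56 V, n = 6.
Overall: Cr₂O₇²⁻(aq) + 14 H⁺(aq) + 6 Fe²⁺(aq) → 2 Cr³⁺(aq) + 7 H₂O(l) + 6 Fe³⁺(aq)
Q = [Cr³⁺]^2·[Fe³⁺]^6 / ([Cr₂O₇²⁻]·[H⁺]^14·[Fe²⁺]^6); log Q = 35.786.
E = E° − (0.0592/n) log Q = +0.56 − (0.0592/6)(35.786) = +0.207 V.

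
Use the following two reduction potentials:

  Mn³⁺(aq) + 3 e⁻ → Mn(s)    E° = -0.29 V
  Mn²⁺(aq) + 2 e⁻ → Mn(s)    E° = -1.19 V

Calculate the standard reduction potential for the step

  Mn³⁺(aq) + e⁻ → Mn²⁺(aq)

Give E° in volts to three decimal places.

Sequential free energies add, so n₃E°₃ = n₁E°₁ + n₂E°₂.
With n₃ = 3, and the known step contributing 2×(-1.19) V, the unknown satisfies 1·E° = 3×(-0.29) − 2×(-1.19) = +1.510.
E° = +1.510 / 1 = +1.510 V.

+1.510 V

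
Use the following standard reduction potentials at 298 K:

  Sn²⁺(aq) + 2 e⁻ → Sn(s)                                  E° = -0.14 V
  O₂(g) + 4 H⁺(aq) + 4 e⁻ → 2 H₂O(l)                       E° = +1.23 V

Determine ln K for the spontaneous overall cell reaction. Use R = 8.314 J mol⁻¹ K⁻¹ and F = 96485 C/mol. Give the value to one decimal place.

Cathode: O₂/H₂O; anode: Sn²⁺/Sn. E°cell = (+1.23) − (-0.14) = +1.37 V, with n = 4.
ΔG° = −nFE° = −RT ln K, so ln K = nFE°/(RT) = (4)(96485)(+1.37) / ((8.314)(298)) = 213.410.

213.4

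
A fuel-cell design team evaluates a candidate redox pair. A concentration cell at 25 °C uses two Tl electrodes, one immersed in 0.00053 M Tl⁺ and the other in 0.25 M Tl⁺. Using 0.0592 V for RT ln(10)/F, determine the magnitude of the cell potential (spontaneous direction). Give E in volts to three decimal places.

For a concentration cell E°cell = 0. The 0.25 M side is the cathode (reduction is favoured where [Tl⁺] is higher).
With n = 1, E = −(0.0592/1) log([Tl⁺]ₐₙ/[Tl⁺]꜀ₐₜ) = −(0.0592/1) log(0.00053/0.25) = −(0.0592/1)(-2.674) = +0.158 V.

+0.158 V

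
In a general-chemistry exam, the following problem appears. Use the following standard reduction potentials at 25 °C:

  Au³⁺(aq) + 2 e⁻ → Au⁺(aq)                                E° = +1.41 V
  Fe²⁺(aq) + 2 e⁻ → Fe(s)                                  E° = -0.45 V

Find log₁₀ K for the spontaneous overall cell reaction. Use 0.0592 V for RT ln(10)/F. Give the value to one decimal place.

62.8

Cathode: Au³⁺/Au⁺; anode: Fe²⁺/Fe. E°cell = +1.86 V, n = 2.
log K = nE°cell / 0.0592 = (2)(+1.86) / 0.0592 = 62.8.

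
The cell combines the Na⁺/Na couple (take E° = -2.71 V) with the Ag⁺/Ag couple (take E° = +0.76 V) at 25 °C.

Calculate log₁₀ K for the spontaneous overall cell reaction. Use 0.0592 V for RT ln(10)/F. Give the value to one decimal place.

58.6

Cathode: Ag⁺/Ag; anode: Na⁺/Na. E°cell = +3.47 V, n = 1.
log K = nE°cell / 0.0592 = (1)(+3.47) / 0.0592 = 58.6.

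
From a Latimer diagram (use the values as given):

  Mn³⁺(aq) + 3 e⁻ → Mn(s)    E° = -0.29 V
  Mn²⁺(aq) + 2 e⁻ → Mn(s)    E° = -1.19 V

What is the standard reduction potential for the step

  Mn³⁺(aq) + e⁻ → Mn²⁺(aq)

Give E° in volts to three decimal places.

+1.510 V

Sequential free energies add, so n₃E°₃ = n₁E°₁ + n₂E°₂.
With n₃ = 3, and the known step contributing 2×(-1.19) V, the unknown satisfies 1·E° = 3×(-0.29) − 2×(-1.19) = +1.510.
E° = +1.510 / 1 = +1.510 V.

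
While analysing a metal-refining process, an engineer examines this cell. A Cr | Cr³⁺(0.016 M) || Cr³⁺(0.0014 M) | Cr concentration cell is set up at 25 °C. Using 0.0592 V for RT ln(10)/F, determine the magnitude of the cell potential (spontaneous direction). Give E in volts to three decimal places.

+0.021 V

For a concentration cell E°cell = 0. The 0.016 M side is the cathode (reduction is favoured where [Cr³⁺] is higher).
With n = 3, E = −(0.0592/3) log([Cr³⁺]ₐₙ/[Cr³⁺]꜀ₐₜ) = −(0.0592/3) log(0.0014/0.016) = −(0.0592/3)(-1.058) = +0.021 V.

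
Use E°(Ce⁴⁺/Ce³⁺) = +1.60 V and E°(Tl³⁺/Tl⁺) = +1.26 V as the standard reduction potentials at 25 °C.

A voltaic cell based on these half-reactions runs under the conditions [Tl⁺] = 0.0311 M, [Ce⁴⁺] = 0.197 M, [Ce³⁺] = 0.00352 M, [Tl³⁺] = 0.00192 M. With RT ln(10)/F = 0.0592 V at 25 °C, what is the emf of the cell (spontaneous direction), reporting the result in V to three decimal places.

+0.479 V

Ce⁴⁺/Ce³⁺ is the cathode (higher E°), Tl³⁺/Tl⁺ the anode: E°cell = +1.60 − (+1.26) = +0.34 V, n = 2.
Overall: 2 Ce⁴⁺(aq) + Tl⁺(aq) → 2 Ce³⁺(aq) + Tl³⁺(aq)
Q = [Ce³⁺]^2·[Tl³⁺] / ([Ce⁴⁺]^2·[Tl⁺]); log Q = -4.705.
E = E° − (0.0592/n) log Q = +0.34 − (0.0592/2)(-4.705) = +0.479 V.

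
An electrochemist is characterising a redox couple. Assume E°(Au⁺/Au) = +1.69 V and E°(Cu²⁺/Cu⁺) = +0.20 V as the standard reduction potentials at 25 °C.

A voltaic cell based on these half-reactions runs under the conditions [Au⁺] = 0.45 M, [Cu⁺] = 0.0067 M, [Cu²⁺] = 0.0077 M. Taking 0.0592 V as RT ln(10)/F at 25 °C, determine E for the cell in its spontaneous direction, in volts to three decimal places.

Au⁺/Au is the cathode (higher E°), Cu²⁺/Cu⁺ the anode: E°cell = +1.69 − (+0.20) = +1.49 V, n = 1.
Overall: Au⁺(aq) + Cu⁺(aq) → Au(s) + Cu²⁺(aq)
Q = [Cu²⁺] / ([Au⁺]·[Cu⁺]); log Q = 0.407.
E = E° − (0.0592/n) log Q = +1.49 − (0.0592/1)(0.407) = +1.466 V.

+1.466 V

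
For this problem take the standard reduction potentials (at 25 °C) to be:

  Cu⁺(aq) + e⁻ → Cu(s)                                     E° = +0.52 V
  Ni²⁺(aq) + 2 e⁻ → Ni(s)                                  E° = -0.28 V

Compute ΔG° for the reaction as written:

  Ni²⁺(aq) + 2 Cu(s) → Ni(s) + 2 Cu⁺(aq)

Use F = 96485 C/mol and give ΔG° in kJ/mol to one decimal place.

As written, Ni²⁺/Ni is reduced (cathode) and Cu⁺/Cu is oxidised (anode), so E°cell = (-0.28) − (+0.52) = -0.80 V.
Balancing electrons gives n = 2.
ΔG° = −nFE° = −(2)(96485)(-0.80) = 154,376 J = +154.4 kJ/mol.

+154.4 kJ/mol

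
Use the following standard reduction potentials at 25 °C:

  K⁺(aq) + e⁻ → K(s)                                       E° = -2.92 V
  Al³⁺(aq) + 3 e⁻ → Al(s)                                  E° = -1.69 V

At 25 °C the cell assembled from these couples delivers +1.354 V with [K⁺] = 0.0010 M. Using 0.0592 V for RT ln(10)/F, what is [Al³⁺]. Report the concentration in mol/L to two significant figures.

0.0019 M

Al³⁺/Al is the cathode, K⁺/K the anode: E°cell = +1.23 V, n = 3.
Overall reaction: Al³⁺(aq) + 3 K(s) → Al(s) + 3 K⁺(aq); Q = [K⁺]^3/[Al³⁺]^1.
From E = E° − (0.0592/n) log Q: log Q = (E° − E)·n/0.0592 = (+1.23 − (+1.354))·3/0.0592 = -6.2838.
So 1·log[Al³⁺] = 3·log(0.001) − log Q = -9.0000 − (-6.2838) = -2.7162; [Al³⁺] = 10^(-2.7162) ≈ 0.0019 M.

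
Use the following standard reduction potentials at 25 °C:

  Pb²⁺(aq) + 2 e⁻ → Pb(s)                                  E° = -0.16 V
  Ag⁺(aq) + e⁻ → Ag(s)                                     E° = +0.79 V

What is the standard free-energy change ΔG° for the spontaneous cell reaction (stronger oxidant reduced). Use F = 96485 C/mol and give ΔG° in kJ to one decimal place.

Ag⁺/Ag (E° = +0.79 V) is the cathode; Pb²⁺/Pb (E° = -0.16 V) is the anode, so E°cell = +0.95 V.
Balancing electrons gives n = 2 (lcm of 1 and 2).
ΔG° = −nFE° = −(2)(96485)(+0.95) = -183,322 J = -183.3 kJ.

-183.3 kJ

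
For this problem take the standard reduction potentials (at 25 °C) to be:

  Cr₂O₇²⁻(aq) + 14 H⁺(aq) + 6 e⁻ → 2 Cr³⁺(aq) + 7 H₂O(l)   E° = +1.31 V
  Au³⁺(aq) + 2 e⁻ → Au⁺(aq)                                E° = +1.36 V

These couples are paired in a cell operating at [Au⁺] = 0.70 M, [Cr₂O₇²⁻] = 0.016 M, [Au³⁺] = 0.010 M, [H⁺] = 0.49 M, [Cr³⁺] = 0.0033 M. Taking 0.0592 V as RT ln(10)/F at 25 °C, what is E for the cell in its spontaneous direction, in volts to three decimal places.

+0.007 V

Au³⁺/Au⁺ is the cathode (higher E°), Cr₂O₇²⁻/Cr³⁺ the anode: E°cell = +1.36 − (+1.31) = +0.05 V, n = 6.
Overall: 3 Au³⁺(aq) + 2 Cr³⁺(aq) + 7 H₂O(l) → 3 Au⁺(aq) + Cr₂O₇²⁻(aq) + 14 H⁺(aq)
Q = [Au⁺]^3·[Cr₂O₇²⁻]·[H⁺]^14 / ([Au³⁺]^3·[Cr³⁺]^2); log Q = 4.365.
E = E° − (0.0592/n) log Q = +0.05 − (0.0592/6)(4.365) = +0.007 V.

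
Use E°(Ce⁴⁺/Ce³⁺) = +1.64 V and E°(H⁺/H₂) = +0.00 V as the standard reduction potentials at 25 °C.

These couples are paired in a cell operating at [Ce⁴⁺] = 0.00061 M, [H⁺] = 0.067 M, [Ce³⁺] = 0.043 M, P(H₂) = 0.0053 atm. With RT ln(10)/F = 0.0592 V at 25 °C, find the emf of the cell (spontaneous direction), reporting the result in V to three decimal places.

+1.533 V

Ce⁴⁺/Ce³⁺ is the cathode (higher E°), H⁺/H₂ the anode: E°cell = +1.64 − (+0.00) = +1.64 V, n = 2.
Overall: 2 Ce⁴⁺(aq) + H₂(g) → 2 Ce³⁺(aq) + 2 H⁺(aq)
Q = [Ce³⁺]^2·[H⁺]^2 / ([Ce⁴⁺]^2·P(H₂)); log Q = 3.624.
E = E° − (0.0592/n) log Q = +1.64 − (0.0592/2)(3.624) = +1.533 V.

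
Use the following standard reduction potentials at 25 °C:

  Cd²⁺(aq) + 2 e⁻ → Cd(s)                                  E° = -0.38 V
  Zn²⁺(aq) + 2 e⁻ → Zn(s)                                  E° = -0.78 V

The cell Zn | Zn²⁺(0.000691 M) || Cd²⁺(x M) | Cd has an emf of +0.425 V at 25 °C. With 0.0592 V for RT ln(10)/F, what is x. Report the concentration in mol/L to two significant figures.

Cd²⁺/Cd is the cathode, Zn²⁺/Zn the anode: E°cell = +0.40 V, n = 2.
Overall reaction: Cd²⁺(aq) + Zn(s) → Cd(s) + Zn²⁺(aq); Q = [Zn²⁺]^1/[Cd²⁺]^1.
From E = E° − (0.0592/n) log Q: log Q = (E° − E)·n/0.0592 = (+0.40 − (+0.425))·2/0.0592 = -0.8446.
So 1·log[Cd²⁺] = 1·log(0.000691) − log Q = -3.1605 − (-0.8446) = -2.3159; [Cd²⁺] = 10^(-2.3159) ≈ 0.0048 M.

0.0048 M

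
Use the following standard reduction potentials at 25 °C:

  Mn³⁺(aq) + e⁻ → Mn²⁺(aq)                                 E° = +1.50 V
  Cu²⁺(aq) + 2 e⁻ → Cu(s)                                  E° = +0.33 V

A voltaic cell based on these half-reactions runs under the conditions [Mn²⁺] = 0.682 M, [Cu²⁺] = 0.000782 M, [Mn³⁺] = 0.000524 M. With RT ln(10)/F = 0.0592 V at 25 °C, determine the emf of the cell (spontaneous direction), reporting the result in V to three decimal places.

Mn³⁺/Mn²⁺ is the cathode (higher E°), Cu²⁺/Cu the anode: E°cell = +1.50 − (+0.33) = +1.17 V, n = 2.
Overall: 2 Mn³⁺(aq) + Cu(s) → 2 Mn²⁺(aq) + Cu²⁺(aq)
Q = [Mn²⁺]^2·[Cu²⁺] / ([Mn³⁺]^2); log Q = 3.122.
E = E° − (0.0592/n) log Q = +1.17 − (0.0592/2)(3.122) = +1.078 V.

+1.078 V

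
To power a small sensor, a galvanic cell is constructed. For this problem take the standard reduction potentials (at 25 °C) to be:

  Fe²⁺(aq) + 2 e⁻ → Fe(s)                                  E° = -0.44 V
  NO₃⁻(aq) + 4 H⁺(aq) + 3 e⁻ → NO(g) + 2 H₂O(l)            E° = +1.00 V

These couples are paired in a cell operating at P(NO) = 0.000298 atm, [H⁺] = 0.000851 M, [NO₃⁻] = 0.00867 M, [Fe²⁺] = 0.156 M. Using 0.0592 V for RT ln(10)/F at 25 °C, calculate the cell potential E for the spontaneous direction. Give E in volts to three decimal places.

NO₃⁻/NO is the cathode (higher E°), Fe²⁺/Fe the anode: E°cell = +1.00 − (-0.44) = +1.44 V, n = 6.
Overall: 2 NO₃⁻(aq) + 8 H⁺(aq) + 3 Fe(s) → 2 NO(g) + 4 H₂O(l) + 3 Fe²⁺(aq)
Q = P(NO)^2·[Fe²⁺]^3 / ([NO₃⁻]^2·[H⁺]^8); log Q = 19.212.
E = E° − (0.0592/n) log Q = +1.44 − (0.0592/6)(19.212) = +1.250 V.

+1.250 V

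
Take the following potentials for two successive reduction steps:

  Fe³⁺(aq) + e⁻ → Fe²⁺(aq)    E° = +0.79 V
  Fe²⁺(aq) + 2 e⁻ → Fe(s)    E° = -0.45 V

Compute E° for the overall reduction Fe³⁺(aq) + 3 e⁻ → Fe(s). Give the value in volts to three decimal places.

-0.037 V

Since ΔG° = −nFE° is additive over sequential reductions, n₃E°₃ = n₁E°₁ + n₂E°₂.
E°₃ = (1×+0.79 + 2×-0.45) / 3 = (-0.110) / 3 = -0.037 V.
E° values themselves are not directly additive — weighting by electron count is essential.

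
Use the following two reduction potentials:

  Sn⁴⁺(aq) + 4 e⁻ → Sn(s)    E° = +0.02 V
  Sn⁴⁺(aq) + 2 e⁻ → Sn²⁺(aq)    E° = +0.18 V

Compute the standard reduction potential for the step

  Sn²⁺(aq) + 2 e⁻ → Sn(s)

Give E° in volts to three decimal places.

Sequential free energies add, so n₃E°₃ = n₁E°₁ + n₂E°₂.
With n₃ = 4, and the known step contributing 2×(+0.18) V, the unknown satisfies 2·E° = 4×(+0.02) − 2×(+0.18) = -0.280.
E° = -0.280 / 2 = -0.140 V.

-0.140 V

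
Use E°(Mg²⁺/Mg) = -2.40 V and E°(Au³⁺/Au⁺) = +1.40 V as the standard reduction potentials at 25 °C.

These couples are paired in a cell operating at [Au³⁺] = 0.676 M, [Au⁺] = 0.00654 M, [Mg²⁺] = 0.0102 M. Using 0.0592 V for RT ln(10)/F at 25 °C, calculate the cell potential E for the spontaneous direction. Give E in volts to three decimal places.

+3.919 V

Au³⁺/Au⁺ is the cathode (higher E°), Mg²⁺/Mg the anode: E°cell = +1.40 − (-2.40) = +3.80 V, n = 2.
Overall: Au³⁺(aq) + Mg(s) → Au⁺(aq) + Mg²⁺(aq)
Q = [Au⁺]·[Mg²⁺] / ([Au³⁺]); log Q = -4.006.
E = E° − (0.0592/n) log Q = +3.80 − (0.0592/2)(-4.006) = +3.919 V.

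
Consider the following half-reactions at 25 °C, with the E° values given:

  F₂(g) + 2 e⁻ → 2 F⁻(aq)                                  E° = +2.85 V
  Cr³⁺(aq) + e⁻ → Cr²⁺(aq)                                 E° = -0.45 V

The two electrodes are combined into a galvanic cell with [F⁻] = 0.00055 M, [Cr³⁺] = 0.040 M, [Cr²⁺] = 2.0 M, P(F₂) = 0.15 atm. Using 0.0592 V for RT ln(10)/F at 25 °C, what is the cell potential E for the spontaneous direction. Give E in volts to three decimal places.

+3.569 V

F₂/F⁻ is the cathode (higher E°), Cr³⁺/Cr²⁺ the anode: E°cell = +2.85 − (-0.45) = +3.30 V, n = 2.
Overall: F₂(g) + 2 Cr²⁺(aq) → 2 F⁻(aq) + 2 Cr³⁺(aq)
Q = [F⁻]^2·[Cr³⁺]^2 / (P(F₂)·[Cr²⁺]^2); log Q = -9.093.
E = E° − (0.0592/n) log Q = +3.30 − (0.0592/2)(-9.093) = +3.569 V.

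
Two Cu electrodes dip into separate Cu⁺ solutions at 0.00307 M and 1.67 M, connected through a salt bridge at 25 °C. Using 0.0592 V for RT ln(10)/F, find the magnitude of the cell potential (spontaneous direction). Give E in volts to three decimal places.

For a concentration cell E°cell = 0. The 1.67 M side is the cathode (reduction is favoured where [Cu⁺] is higher).
With n = 1, E = −(0.0592/1) log([Cu⁺]ₐₙ/[Cu⁺]꜀ₐₜ) = −(0.0592/1) log(0.00307/1.67) = −(0.0592/1)(-2.736) = +0.162 V.

+0.162 V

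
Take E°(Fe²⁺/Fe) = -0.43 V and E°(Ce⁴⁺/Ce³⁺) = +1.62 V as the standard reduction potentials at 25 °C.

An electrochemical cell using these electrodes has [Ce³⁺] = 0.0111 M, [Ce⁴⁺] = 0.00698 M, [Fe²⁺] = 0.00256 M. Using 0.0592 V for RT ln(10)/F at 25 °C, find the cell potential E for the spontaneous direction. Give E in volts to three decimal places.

+2.115 V

Ce⁴⁺/Ce³⁺ is the cathode (higher E°), Fe²⁺/Fe the anode: E°cell = +1.62 − (-0.43) = +2.05 V, n = 2.
Overall: 2 Ce⁴⁺(aq) + Fe(s) → 2 Ce³⁺(aq) + Fe²⁺(aq)
Q = [Ce³⁺]^2·[Fe²⁺] / ([Ce⁴⁺]^2); log Q = -2.189.
E = E° − (0.0592/n) log Q = +2.05 − (0.0592/2)(-2.189) = +2.115 V.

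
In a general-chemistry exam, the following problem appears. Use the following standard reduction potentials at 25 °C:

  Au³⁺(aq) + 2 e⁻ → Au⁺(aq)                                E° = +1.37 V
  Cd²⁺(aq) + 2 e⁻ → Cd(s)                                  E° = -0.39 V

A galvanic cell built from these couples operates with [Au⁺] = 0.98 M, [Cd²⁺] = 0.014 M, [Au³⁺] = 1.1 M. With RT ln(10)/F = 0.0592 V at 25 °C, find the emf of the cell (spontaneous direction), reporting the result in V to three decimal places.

+1.816 V

Au³⁺/Au⁺ is the cathode (higher E°), Cd²⁺/Cd the anode: E°cell = +1.37 − (-0.39) = +1.76 V, n = 2.
Overall: Au³⁺(aq) + Cd(s) → Au⁺(aq) + Cd²⁺(aq)
Q = [Au⁺]·[Cd²⁺] / ([Au³⁺]); log Q = -1.904.
E = E° − (0.0592/n) log Q = +1.76 − (0.0592/2)(-1.904) = +1.816 V.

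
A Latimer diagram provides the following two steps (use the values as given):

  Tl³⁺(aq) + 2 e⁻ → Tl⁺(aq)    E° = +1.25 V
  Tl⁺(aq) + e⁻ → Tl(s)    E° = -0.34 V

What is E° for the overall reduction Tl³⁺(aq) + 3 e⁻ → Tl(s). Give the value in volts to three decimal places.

Standard free energies of sequential steps add: ΔG°₃ = ΔG°₁ + ΔG°₂, so n₃E°₃ = n₁E°₁ + n₂E°₂.
E°₃ = (2×+1.25 + 1×-0.34) / 3 = (+2.160) / 3 = +0.720 V.

+0.720 V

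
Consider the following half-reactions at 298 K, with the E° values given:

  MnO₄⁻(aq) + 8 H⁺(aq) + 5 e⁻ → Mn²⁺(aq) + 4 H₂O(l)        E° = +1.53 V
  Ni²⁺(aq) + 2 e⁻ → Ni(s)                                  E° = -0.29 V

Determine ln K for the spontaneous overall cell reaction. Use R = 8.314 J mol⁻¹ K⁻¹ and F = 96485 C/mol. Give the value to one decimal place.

708.8

Cathode: MnO₄⁻/Mn²⁺; anode: Ni²⁺/Ni. E°cell = (+1.53) − (-0.29) = +1.82 V, with n = 10.
ΔG° = −nFE° = −RT ln K, so ln K = nFE°/(RT) = (10)(96485)(+1.82) / ((8.314)(298)) = 708.769.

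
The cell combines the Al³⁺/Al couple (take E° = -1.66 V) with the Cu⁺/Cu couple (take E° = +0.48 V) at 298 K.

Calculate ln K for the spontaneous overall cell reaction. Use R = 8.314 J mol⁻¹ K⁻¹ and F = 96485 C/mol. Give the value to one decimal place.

250.0

Cathode: Cu⁺/Cu; anode: Al³⁺/Al. E°cell = (+0.48) − (-1.66) = +2.14 V, with n = 3.
ΔG° = −nFE° = −RT ln K, so ln K = nFE°/(RT) = (3)(96485)(+2.14) / ((8.314)(298)) = 250.016.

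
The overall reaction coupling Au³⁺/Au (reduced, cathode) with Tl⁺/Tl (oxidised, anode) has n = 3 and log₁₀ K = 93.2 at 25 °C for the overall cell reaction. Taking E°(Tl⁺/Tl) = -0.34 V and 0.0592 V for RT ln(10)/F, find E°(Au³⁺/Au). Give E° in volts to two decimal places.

+1.50 V

E°cell = (0.0592/n)·log K = (0.0592/3)(93.2) = +1.839 V.
Since Au³⁺/Au is the cathode and Tl⁺/Tl the anode, E°cell = E°(Au³⁺/Au) − E°(Tl⁺/Tl).
So E°(Au³⁺/Au) = E°cell + E°(Tl⁺/Tl) = +1.839 + (-0.34) = +1.50 V.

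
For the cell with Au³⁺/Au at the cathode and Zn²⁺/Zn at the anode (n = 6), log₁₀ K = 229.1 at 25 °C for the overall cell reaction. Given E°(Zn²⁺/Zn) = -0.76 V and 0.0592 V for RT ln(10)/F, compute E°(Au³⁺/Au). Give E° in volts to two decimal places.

+1.50 V

E°cell = (0.0592/n)·log K = (0.0592/6)(229.1) = +2.260 V.
Since Au³⁺/Au is the cathode and Zn²⁺/Zn the anode, E°cell = E°(Au³⁺/Au) − E°(Zn²⁺/Zn).
So E°(Au³⁺/Au) = E°cell + E°(Zn²⁺/Zn) = +2.260 + (-0.76) = +1.50 V.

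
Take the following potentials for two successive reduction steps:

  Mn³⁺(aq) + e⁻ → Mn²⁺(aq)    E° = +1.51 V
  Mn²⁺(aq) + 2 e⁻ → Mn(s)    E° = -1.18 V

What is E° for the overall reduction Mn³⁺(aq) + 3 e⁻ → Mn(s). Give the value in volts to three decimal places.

-0.283 V

Standard free energies of sequential steps add: ΔG°₃ = ΔG°₁ + ΔG°₂, so n₃E°₃ = n₁E°₁ + n₂E°₂.
E°₃ = (1×+1.51 + 2×-1.18) / 3 = (-0.850) / 3 = -0.283 V.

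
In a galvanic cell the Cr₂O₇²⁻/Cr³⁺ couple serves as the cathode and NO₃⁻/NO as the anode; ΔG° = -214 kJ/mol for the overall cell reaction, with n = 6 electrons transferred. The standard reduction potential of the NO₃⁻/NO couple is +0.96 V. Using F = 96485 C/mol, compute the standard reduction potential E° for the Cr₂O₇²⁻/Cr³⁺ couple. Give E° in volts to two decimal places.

+1.33 V

E°cell = −ΔG°/(nF) = −(-214×10³)/((6)(96485)) = +0.370 V.
Since Cr₂O₇²⁻/Cr³⁺ is the cathode and NO₃⁻/NO the anode, E°cell = E°(Cr₂O₇²⁻/Cr³⁺) − E°(NO₃⁻/NO).
So E°(Cr₂O₇²⁻/Cr³⁺) = E°cell + E°(NO₃⁻/NO) = +0.370 + (+0.96) = +1.33 V.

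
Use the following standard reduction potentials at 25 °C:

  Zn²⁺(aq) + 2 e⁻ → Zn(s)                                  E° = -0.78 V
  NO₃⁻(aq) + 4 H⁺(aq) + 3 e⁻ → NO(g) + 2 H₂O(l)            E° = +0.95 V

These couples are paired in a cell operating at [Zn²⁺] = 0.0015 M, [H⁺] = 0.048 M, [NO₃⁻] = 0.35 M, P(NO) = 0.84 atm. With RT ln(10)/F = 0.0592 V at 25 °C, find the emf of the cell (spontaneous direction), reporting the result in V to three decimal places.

NO₃⁻/NO is the cathode (higher E°), Zn²⁺/Zn the anode: E°cell = +0.95 − (-0.78) = +1.73 V, n = 6.
Overall: 2 NO₃⁻(aq) + 8 H⁺(aq) + 3 Zn(s) → 2 NO(g) + 4 H₂O(l) + 3 Zn²⁺(aq)
Q = P(NO)^2·[Zn²⁺]^3 / ([NO₃⁻]^2·[H⁺]^8); log Q = 2.839.
E = E° − (0.0592/n) log Q = +1.73 − (0.0592/6)(2.839) = +1.702 V.

+1.702 V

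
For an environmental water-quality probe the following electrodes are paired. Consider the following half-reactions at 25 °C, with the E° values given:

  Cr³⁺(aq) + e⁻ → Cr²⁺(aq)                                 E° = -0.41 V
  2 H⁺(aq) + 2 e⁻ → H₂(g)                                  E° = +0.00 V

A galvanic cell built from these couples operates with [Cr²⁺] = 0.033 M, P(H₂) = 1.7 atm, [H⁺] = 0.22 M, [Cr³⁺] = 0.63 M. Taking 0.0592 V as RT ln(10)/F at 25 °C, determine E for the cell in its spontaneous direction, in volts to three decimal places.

H⁺/H₂ is the cathode (higher E°), Cr³⁺/Cr²⁺ the anode: E°cell = +0.00 − (-0.41) = +0.41 V, n = 2.
Overall: 2 H⁺(aq) + 2 Cr²⁺(aq) → H₂(g) + 2 Cr³⁺(aq)
Q = P(H₂)·[Cr³⁺]^2 / ([H⁺]^2·[Cr²⁺]^2); log Q = 4.107.
E = E° − (0.0592/n) log Q = +0.41 − (0.0592/2)(4.107) = +0.288 V.

+0.288 V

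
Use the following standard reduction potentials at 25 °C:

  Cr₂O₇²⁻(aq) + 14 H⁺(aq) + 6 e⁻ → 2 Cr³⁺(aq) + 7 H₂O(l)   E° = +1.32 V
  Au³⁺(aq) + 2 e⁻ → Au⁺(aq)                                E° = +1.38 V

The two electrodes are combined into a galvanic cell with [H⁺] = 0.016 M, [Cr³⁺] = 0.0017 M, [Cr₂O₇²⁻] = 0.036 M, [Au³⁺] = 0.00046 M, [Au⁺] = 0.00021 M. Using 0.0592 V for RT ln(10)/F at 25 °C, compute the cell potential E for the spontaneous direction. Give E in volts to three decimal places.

Au³⁺/Au⁺ is the cathode (higher E°), Cr₂O₇²⁻/Cr³⁺ the anode: E°cell = +1.38 − (+1.32) = +0.06 V, n = 6.
Overall: 3 Au³⁺(aq) + 2 Cr³⁺(aq) + 7 H₂O(l) → 3 Au⁺(aq) + Cr₂O₇²⁻(aq) + 14 H⁺(aq)
Q = [Au⁺]^3·[Cr₂O₇²⁻]·[H⁺]^14 / ([Au³⁺]^3·[Cr³⁺]^2); log Q = -22.069.
E = E° − (0.0592/n) log Q = +0.06 − (0.0592/6)(-22.069) = +0.278 V.

+0.278 V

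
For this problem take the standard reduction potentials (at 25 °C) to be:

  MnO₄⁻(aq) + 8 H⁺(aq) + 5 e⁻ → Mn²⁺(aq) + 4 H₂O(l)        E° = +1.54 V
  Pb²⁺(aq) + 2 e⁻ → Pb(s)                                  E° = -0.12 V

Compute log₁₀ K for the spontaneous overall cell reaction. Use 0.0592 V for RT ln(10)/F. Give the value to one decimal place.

280.4

Cathode: MnO₄⁻/Mn²⁺; anode: Pb²⁺/Pb. E°cell = +1.66 V, n = 10.
log K = nE°cell / 0.0592 = (10)(+1.66) / 0.0592 = 280.4.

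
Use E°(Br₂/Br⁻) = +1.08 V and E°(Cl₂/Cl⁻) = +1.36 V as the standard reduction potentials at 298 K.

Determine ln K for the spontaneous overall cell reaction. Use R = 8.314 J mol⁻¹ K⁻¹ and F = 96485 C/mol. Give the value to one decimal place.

Cathode: Cl₂/Cl⁻; anode: Br₂/Br⁻. E°cell = (+1.36) − (+1.08) = +0.28 V, with n = 2.
ΔG° = −nFE° = −RT ln K, so ln K = nFE°/(RT) = (2)(96485)(+0.28) / ((8.314)(298)) = 21.808.

21.8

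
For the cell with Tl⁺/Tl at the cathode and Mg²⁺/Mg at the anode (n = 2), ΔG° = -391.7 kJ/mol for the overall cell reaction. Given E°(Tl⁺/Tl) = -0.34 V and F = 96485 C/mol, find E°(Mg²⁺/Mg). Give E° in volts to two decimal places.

E°cell = −ΔG°/(nF) = −(-391.7×10³)/((2)(96485)) = +2.030 V.
Since Tl⁺/Tl is the cathode and Mg²⁺/Mg the anode, E°cell = E°(Tl⁺/Tl) − E°(Mg²⁺/Mg).
So E°(Mg²⁺/Mg) = E°(Tl⁺/Tl) − E°cell = (-0.34) − (+2.030) = -2.37 V.

-2.37 V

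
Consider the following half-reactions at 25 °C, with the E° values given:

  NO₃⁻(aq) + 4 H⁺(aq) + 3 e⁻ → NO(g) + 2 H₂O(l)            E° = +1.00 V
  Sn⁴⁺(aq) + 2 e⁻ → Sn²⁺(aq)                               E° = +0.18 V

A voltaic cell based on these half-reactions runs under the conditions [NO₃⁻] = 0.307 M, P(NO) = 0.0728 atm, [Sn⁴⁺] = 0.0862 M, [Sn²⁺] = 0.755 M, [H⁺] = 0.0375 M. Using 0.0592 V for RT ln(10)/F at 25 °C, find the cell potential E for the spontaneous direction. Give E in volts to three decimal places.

+0.748 V

NO₃⁻/NO is the cathode (higher E°), Sn⁴⁺/Sn²⁺ the anode: E°cell = +1.00 − (+0.18) = +0.82 V, n = 6.
Overall: 2 NO₃⁻(aq) + 8 H⁺(aq) + 3 Sn²⁺(aq) → 2 NO(g) + 4 H₂O(l) + 3 Sn⁴⁺(aq)
Q = P(NO)^2·[Sn⁴⁺]^3 / ([NO₃⁻]^2·[H⁺]^8·[Sn²⁺]^3); log Q = 7.330.
E = E° − (0.0592/n) log Q = +0.82 − (0.0592/6)(7.330) = +0.748 V.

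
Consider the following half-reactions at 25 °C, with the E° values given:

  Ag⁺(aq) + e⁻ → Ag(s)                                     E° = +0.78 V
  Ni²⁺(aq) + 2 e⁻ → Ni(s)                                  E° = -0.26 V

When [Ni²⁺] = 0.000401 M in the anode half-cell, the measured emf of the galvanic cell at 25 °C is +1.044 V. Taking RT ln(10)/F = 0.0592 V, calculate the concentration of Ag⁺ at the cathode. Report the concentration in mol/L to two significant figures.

Ag⁺/Ag is the cathode, Ni²⁺/Ni the anode: E°cell = +1.04 V, n = 2.
Overall reaction: 2 Ag⁺(aq) + Ni(s) → 2 Ag(s) + Ni²⁺(aq); Q = [Ni²⁺]^1/[Ag⁺]^2.
From E = E° − (0.0592/n) log Q: log Q = (E° − E)·n/0.0592 = (+1.04 − (+1.044))·2/0.0592 = -0.1351.
So 2·log[Ag⁺] = 1·log(0.000401) − log Q = -3.3969 − (-0.1351) = -3.2618; log[Ag⁺] = -3.2618 / 2 = -1.6309; [Ag⁺] = 10^(-1.6309) ≈ 0.023 M.

0.023 M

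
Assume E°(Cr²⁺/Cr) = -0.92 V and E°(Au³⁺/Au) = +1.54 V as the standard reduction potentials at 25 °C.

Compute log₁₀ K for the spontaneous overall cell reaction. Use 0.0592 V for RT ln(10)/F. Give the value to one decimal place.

249.3

Cathode: Au³⁺/Au; anode: Cr²⁺/Cr. E°cell = +2.46 V, n = 6.
log K = nE°cell / 0.0592 = (6)(+2.46) / 0.0592 = 249.3.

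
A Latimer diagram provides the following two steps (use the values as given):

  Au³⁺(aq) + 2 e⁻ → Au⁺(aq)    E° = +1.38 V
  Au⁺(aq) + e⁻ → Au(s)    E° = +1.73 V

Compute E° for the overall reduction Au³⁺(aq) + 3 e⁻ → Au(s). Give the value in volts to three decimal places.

+1.497 V

Since ΔG° = −nFE° is additive over sequential reductions, n₃E°₃ = n₁E°₁ + n₂E°₂.
E°₃ = (2×+1.38 + 1×+1.73) / 3 = (+4.490) / 3 = +1.497 V.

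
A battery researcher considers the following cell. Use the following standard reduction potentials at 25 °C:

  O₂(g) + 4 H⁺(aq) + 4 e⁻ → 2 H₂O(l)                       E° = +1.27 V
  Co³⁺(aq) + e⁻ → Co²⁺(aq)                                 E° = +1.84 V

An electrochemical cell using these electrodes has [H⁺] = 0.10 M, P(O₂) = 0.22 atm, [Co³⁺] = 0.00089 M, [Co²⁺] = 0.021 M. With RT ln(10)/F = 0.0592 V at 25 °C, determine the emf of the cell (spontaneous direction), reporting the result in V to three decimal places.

+0.558 V

Co³⁺/Co²⁺ is the cathode (higher E°), O₂/H₂O the anode: E°cell = +1.84 − (+1.27) = +0.57 V, n = 4.
Overall: 4 Co³⁺(aq) + 2 H₂O(l) → 4 Co²⁺(aq) + O₂(g) + 4 H⁺(aq)
Q = [Co²⁺]^4·P(O₂)·[H⁺]^4 / ([Co³⁺]^4); log Q = 0.834.
E = E° − (0.0592/n) log Q = +0.57 − (0.0592/4)(0.834) = +0.558 V.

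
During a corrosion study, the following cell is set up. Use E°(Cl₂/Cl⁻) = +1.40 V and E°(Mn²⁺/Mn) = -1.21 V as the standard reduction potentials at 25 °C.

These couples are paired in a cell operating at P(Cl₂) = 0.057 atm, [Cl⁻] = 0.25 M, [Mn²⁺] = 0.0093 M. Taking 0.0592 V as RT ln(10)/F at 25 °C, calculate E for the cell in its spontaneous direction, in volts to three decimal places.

Cl₂/Cl⁻ is the cathode (higher E°), Mn²⁺/Mn the anode: E°cell = +1.40 − (-1.21) = +2.61 V, n = 2.
Overall: Cl₂(g) + Mn(s) → 2 Cl⁻(aq) + Mn²⁺(aq)
Q = [Cl⁻]^2·[Mn²⁺] / (P(Cl₂)); log Q = -1.992.
E = E° − (0.0592/n) log Q = +2.61 − (0.0592/2)(-1.992) = +2.669 V.

+2.669 V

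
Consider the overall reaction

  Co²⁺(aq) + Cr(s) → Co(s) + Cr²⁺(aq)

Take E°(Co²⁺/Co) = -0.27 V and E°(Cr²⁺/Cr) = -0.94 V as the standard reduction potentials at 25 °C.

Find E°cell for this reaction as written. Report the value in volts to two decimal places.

The Co²⁺/Co couple has the higher reduction potential, so it is the cathode; Cr²⁺/Cr is oxidised at the anode.
E°cell = E°(cathode) − E°(anode) = (-0.27) − (-0.94) = +0.67 V.

+0.67 V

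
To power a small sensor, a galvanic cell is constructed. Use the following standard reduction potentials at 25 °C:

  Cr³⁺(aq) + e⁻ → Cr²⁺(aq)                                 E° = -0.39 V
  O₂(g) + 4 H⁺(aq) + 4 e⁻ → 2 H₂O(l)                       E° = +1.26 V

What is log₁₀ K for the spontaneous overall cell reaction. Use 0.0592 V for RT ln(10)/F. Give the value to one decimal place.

Cathode: O₂/H₂O; anode: Cr³⁺/Cr²⁺. E°cell = +1.65 V, n = 4.
log K = nE°cell / 0.0592 = (4)(+1.65) / 0.0592 = 111.5.

111.5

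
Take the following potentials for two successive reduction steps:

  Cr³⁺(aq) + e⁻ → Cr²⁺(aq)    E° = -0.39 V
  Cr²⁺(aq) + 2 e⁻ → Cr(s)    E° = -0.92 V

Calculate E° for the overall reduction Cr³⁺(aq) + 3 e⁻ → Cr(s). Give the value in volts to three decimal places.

Adding the free-energy changes (−nFE°) of the two steps gives −n₃FE°₃ = −n₁FE°₁ − n₂FE°₂.
E°₃ = (1×-0.39 + 2×-0.92) / 3 = (-2.230) / 3 = -0.743 V.

-0.743 V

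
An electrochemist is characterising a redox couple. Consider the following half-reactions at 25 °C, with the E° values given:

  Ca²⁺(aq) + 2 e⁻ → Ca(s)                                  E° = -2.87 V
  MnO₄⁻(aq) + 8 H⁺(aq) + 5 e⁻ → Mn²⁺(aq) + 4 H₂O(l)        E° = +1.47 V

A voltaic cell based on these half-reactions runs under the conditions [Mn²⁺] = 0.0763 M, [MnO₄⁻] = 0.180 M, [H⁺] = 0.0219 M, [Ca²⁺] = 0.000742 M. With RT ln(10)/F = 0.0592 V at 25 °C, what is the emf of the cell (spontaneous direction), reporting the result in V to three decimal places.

+4.280 V

MnO₄⁻/Mn²⁺ is the cathode (higher E°), Ca²⁺/Ca the anode: E°cell = +1.47 − (-2.87) = +4.34 V, n = 10.
Overall: 2 MnO₄⁻(aq) + 16 H⁺(aq) + 5 Ca(s) → 2 Mn²⁺(aq) + 8 H₂O(l) + 5 Ca²⁺(aq)
Q = [Mn²⁺]^2·[Ca²⁺]^5 / ([MnO₄⁻]^2·[H⁺]^16); log Q = 10.159.
E = E° − (0.0592/n) log Q = +4.34 − (0.0592/10)(10.159) = +4.280 V.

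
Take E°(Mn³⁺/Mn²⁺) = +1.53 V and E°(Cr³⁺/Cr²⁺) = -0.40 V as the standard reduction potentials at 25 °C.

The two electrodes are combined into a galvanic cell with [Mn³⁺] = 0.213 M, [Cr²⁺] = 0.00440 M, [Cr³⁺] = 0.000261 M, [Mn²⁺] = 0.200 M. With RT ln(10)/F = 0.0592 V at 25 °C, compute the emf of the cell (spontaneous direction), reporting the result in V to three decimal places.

Mn³⁺/Mn²⁺ is the cathode (higher E°), Cr³⁺/Cr²⁺ the anode: E°cell = +1.53 − (-0.40) = +1.93 V, n = 1.
Overall: Mn³⁺(aq) + Cr²⁺(aq) → Mn²⁺(aq) + Cr³⁺(aq)
Q = [Mn²⁺]·[Cr³⁺] / ([Mn³⁺]·[Cr²⁺]); log Q = -1.254.
E = E° − (0.0592/n) log Q = +1.93 − (0.0592/1)(-1.254) = +2.004 V.

+2.004 V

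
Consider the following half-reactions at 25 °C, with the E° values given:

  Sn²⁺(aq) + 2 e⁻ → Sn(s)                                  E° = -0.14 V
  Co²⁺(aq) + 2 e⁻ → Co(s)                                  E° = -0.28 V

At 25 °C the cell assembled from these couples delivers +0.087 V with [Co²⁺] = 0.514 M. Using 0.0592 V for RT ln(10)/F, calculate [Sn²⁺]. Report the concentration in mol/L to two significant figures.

0.0083 M

Sn²⁺/Sn is the cathode, Co²⁺/Co the anode: E°cell = +0.14 V, n = 2.
Overall reaction: Sn²⁺(aq) + Co(s) → Sn(s) + Co²⁺(aq); Q = [Co²⁺]^1/[Sn²⁺]^1.
From E = E° − (0.0592/n) log Q: log Q = (E° − E)·n/0.0592 = (+0.14 − (+0.087))·2/0.0592 = 1.7905.
So 1·log[Sn²⁺] = 1·log(0.514) − log Q = -0.2890 − (1.7905) = -2.0795; [Sn²⁺] = 10^(-2.0795) ≈ 0.0083 M.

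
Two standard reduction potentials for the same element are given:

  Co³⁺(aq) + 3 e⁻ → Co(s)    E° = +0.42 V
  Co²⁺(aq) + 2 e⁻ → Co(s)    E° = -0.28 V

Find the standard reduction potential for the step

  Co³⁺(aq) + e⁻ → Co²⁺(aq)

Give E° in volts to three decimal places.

+1.820 V

Sequential free energies add, so n₃E°₃ = n₁E°₁ + n₂E°₂.
With n₃ = 3, and the known step contributing 2×(-0.28) V, the unknown satisfies 1·E° = 3×(+0.42) − 2×(-0.28) = +1.820.
E° = +1.820 / 1 = +1.820 V.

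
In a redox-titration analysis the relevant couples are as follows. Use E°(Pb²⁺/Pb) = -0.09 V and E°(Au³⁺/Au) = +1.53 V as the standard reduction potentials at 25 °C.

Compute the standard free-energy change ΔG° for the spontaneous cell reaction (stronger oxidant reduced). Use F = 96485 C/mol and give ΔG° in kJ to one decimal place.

-937.8 kJ

Au³⁺/Au (E° = +1.53 V) is the cathode; Pb²⁺/Pb (E° = -0.09 V) is the anode, so E°cell = +1.62 V.
Balancing electrons gives n = 6 (lcm of 3 and 2).
ΔG° = −nFE° = −(6)(96485)(+1.62) = -937,834 J = -937.8 kJ.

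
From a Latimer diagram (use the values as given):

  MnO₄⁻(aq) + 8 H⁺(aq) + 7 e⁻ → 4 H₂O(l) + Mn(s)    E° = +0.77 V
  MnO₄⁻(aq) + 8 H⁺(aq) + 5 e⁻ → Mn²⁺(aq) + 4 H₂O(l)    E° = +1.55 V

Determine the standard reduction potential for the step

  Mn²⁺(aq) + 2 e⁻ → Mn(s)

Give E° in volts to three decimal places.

-1.180 V

Sequential free energies add, so n₃E°₃ = n₁E°₁ + n₂E°₂.
With n₃ = 7, and the known step contributing 5×(+1.55) V, the unknown satisfies 2·E° = 7×(+0.77) − 5×(+1.55) = -2.360.
E° = -2.360 / 2 = -1.180 V.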